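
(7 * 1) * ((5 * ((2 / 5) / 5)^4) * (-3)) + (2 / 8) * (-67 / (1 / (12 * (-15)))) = 235546539 / 78125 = 3015.00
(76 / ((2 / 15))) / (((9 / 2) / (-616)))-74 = -234302 / 3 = -78100.67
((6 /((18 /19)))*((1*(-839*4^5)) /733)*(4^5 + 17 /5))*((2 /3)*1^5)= -167708502016 /32985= -5084386.90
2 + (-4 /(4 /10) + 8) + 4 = 4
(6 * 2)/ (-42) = -2/ 7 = -0.29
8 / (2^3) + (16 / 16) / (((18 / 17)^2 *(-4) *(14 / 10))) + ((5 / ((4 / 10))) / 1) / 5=30307 / 9072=3.34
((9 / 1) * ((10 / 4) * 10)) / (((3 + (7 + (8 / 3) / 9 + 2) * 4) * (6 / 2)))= 405 / 217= 1.87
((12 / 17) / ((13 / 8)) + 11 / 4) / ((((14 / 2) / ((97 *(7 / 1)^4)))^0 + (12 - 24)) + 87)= 2815 / 67184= 0.04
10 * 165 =1650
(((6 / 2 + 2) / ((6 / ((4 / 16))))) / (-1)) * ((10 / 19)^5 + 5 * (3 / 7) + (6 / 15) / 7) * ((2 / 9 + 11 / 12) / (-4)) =1137220649 / 8557398144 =0.13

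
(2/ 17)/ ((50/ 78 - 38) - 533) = -39/ 189074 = -0.00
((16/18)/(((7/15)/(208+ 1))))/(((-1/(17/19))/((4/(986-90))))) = -935/588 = -1.59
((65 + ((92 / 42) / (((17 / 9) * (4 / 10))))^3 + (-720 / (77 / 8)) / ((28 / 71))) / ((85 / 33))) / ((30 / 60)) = -2231456736 / 28647703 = -77.89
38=38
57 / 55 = 1.04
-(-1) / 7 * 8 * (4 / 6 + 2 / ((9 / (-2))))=16 / 63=0.25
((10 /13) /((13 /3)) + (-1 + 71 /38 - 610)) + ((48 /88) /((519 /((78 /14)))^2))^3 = -16417149342167874153096148405 /26959585802195188642502002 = -608.95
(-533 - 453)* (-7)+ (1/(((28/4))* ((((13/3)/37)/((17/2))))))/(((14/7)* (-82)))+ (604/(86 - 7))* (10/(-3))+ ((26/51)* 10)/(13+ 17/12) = 143068929234473/20804563416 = 6876.81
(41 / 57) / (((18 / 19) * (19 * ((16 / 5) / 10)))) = 1025 / 8208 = 0.12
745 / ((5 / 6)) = 894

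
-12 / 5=-2.40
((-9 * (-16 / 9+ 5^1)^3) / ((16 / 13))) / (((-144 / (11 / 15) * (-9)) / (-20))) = 3487627 / 1259712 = 2.77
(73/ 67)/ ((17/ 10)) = 730/ 1139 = 0.64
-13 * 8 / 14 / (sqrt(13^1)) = -2.06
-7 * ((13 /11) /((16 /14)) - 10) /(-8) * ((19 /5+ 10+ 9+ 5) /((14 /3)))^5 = -9948492527605173 /169030400000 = -58856.23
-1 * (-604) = 604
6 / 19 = 0.32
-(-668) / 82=334 / 41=8.15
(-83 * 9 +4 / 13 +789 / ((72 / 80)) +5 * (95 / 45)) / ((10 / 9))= 8221 / 65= 126.48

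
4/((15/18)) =24/5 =4.80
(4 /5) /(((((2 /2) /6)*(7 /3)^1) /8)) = 16.46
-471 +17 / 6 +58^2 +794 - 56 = 21803 / 6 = 3633.83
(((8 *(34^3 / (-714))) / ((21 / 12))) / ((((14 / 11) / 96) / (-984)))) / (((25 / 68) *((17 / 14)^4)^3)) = 14656154526680088576 / 2964696912425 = 4943559.14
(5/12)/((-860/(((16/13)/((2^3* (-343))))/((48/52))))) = 1/4247712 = 0.00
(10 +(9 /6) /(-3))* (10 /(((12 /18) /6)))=855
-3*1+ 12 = 9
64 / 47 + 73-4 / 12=10438 / 141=74.03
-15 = -15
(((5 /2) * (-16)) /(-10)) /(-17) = -4 /17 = -0.24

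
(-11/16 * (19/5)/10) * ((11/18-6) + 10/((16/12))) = -3971/7200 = -0.55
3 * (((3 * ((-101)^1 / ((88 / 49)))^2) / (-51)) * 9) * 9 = -45209.21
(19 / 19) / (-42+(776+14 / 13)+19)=13 / 9803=0.00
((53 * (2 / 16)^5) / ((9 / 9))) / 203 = 53 / 6651904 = 0.00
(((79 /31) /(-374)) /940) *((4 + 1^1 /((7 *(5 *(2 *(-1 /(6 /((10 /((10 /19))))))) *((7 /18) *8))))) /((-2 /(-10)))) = -5881787 /40585492640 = -0.00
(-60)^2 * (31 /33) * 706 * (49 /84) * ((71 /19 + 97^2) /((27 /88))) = 7306387222400 /171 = 42727410657.31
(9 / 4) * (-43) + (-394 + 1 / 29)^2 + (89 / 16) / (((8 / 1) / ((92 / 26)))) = 108535504391 / 699712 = 155114.54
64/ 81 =0.79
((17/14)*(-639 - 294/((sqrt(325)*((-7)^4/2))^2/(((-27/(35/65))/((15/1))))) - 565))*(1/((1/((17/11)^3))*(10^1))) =-2587965446215241/4795593831875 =-539.65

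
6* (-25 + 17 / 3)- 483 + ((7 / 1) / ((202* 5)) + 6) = -592.99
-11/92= -0.12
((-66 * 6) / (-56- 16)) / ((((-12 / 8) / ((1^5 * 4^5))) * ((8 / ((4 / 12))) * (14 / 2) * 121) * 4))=-32 / 693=-0.05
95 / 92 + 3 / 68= 421 / 391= 1.08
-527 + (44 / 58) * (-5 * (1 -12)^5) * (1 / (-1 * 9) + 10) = 1576551743 / 261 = 6040428.13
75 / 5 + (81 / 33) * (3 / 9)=174 / 11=15.82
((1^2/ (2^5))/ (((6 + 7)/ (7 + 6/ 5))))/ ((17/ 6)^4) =3321/ 10857730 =0.00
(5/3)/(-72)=-5/216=-0.02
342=342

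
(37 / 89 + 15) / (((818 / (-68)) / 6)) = -7.69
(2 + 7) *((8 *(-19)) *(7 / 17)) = -9576 / 17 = -563.29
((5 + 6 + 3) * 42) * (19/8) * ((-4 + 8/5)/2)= -1675.80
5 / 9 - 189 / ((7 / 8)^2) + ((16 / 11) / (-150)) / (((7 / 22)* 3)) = -387941 / 1575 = -246.31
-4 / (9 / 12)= -16 / 3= -5.33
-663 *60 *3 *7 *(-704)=588107520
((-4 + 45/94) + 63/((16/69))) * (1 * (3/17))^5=49003623/1067732464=0.05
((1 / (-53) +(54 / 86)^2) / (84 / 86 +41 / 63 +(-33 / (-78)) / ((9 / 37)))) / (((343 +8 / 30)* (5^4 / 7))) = 46867912 / 12883092136625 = 0.00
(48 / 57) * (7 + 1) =128 / 19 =6.74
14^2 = 196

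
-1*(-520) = 520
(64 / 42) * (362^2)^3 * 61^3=16345225124882785200128 / 21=778344053565846914291.81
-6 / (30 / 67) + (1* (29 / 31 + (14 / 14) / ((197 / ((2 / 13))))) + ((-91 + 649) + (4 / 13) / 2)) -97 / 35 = 1508599999 / 2778685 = 542.92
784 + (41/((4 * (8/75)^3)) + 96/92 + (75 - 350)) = 421853213/47104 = 8955.78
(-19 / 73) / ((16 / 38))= -0.62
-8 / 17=-0.47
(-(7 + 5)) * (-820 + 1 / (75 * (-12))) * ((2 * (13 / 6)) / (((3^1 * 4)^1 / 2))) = 9594013 / 1350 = 7106.68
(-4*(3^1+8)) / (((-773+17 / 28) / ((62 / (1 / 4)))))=305536 / 21627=14.13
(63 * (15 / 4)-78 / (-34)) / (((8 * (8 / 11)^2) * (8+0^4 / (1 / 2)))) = 1962741 / 278528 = 7.05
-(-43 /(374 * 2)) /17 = 43 /12716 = 0.00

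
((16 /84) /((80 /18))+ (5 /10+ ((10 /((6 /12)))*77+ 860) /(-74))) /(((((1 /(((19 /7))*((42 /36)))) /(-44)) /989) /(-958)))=-16355227373452 /3885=-4209839735.77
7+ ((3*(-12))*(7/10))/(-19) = 791/95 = 8.33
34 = 34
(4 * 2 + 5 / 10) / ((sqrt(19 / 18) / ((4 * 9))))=297.84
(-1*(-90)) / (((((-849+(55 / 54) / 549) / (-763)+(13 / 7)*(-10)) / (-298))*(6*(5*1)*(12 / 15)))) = 25277736015 / 394914421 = 64.01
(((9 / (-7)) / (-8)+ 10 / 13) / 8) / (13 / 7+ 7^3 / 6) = 2031 / 1031264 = 0.00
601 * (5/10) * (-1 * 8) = -2404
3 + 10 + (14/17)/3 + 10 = 1187/51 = 23.27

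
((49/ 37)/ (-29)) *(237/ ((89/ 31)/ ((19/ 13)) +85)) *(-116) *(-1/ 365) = -4560038/ 115292185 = -0.04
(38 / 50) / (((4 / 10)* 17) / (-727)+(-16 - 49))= -13813 / 1181545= -0.01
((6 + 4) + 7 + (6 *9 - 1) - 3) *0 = 0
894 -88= 806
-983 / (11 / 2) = -1966 / 11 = -178.73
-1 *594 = -594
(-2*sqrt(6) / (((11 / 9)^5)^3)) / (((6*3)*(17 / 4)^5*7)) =-23425835473880064*sqrt(6) / 41517665378573985873349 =-0.00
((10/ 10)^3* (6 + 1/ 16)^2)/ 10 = 3.68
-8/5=-1.60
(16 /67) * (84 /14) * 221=21216 /67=316.66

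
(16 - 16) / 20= 0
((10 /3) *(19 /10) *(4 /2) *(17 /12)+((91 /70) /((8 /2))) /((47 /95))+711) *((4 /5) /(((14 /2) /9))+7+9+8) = 180234883 /9870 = 18260.88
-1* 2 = -2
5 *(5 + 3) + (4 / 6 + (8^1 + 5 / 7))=1037 / 21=49.38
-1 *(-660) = 660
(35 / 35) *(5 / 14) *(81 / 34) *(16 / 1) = 1620 / 119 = 13.61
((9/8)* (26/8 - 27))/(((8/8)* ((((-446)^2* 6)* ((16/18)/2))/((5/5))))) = -2565/50922496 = -0.00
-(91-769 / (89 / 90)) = 61111 / 89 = 686.64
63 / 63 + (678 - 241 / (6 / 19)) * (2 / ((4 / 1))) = -499 / 12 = -41.58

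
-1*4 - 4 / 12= -13 / 3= -4.33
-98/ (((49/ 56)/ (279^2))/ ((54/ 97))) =-470782368/ 97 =-4853426.47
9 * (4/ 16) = 9/ 4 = 2.25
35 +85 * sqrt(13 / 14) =35 +85 * sqrt(182) / 14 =116.91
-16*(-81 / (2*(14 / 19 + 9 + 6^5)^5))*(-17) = -27276706584 / 70838051556676697399710649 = -0.00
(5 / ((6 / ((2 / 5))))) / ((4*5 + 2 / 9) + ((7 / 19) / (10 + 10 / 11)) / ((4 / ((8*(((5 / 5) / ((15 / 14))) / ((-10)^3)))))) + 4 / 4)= 2850000 / 181449461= 0.02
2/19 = 0.11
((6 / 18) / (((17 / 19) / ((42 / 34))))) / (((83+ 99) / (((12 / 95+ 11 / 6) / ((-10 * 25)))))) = -1117 / 56355000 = -0.00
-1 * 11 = -11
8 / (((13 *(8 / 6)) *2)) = 3 / 13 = 0.23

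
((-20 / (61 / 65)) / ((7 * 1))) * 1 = -1300 / 427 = -3.04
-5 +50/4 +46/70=571/70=8.16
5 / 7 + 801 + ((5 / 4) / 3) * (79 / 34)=2292461 / 2856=802.68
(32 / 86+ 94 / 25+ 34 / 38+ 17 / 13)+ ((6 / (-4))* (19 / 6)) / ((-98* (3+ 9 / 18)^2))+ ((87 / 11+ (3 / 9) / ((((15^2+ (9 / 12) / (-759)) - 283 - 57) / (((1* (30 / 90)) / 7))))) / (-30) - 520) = -11324941966351625812 / 22036169863132425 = -513.93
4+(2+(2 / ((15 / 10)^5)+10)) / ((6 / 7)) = 13346 / 729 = 18.31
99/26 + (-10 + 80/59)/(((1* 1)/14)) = -179799/1534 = -117.21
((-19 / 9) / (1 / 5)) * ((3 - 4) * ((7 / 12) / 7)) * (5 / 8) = 475 / 864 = 0.55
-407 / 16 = -25.44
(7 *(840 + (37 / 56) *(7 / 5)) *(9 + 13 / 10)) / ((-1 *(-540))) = 24252277 / 216000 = 112.28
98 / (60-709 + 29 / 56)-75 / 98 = -3261449 / 3558870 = -0.92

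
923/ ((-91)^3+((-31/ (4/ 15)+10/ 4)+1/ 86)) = -158756/ 129633775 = -0.00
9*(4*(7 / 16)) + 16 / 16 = 67 / 4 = 16.75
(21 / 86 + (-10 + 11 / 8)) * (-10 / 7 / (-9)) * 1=-4805 / 3612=-1.33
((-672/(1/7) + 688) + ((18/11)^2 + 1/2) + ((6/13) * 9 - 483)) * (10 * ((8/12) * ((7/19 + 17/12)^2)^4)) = -146549744188257529116545515/47467038063198633984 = -3087400.23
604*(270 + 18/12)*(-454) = -74449644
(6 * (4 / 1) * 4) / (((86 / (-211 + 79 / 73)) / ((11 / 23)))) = -8091072 / 72197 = -112.07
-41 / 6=-6.83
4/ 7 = 0.57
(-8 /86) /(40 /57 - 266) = 114 /325123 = 0.00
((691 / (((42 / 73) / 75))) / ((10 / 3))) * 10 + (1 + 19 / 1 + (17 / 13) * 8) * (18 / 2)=49231821 / 182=270504.51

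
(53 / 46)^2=2809 / 2116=1.33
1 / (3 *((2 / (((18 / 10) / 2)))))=3 / 20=0.15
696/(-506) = -348/253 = -1.38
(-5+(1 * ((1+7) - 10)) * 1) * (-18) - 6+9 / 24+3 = 987 / 8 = 123.38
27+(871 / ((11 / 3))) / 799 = 239916 / 8789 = 27.30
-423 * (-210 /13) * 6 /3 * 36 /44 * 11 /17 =1598940 /221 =7235.02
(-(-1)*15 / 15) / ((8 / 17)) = 17 / 8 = 2.12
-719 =-719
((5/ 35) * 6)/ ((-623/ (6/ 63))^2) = 0.00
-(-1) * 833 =833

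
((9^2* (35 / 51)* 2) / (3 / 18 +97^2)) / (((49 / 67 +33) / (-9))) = -48843 / 15492865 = -0.00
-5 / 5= -1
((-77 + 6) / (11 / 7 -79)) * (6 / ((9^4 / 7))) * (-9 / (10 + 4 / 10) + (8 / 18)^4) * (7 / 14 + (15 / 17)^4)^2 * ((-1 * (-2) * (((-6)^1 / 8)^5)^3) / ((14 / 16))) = 4783765912798951141 / 26387842552608254328832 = 0.00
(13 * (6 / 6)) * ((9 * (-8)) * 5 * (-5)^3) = 585000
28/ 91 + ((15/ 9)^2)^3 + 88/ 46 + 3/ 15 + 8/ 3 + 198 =244695196/ 1089855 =224.52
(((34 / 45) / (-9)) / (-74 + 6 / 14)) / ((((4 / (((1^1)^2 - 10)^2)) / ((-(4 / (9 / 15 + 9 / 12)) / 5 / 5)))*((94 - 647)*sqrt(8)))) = 34*sqrt(2) / 27462375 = 0.00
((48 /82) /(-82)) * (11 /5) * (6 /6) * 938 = -123816 /8405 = -14.73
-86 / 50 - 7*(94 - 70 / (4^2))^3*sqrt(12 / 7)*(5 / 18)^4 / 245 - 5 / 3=-1706489875*sqrt(21) / 48771072 - 254 / 75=-163.73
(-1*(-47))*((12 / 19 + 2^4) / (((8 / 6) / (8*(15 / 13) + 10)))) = 2784750 / 247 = 11274.29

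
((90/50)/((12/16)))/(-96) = -1/40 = -0.02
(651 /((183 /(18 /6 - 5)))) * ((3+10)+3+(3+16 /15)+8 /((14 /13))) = -178994 /915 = -195.62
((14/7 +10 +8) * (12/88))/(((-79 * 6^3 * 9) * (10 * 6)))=-1/3378672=-0.00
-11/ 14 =-0.79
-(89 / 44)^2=-7921 / 1936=-4.09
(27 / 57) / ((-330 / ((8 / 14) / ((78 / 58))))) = -0.00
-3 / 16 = -0.19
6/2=3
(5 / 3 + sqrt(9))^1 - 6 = -1.33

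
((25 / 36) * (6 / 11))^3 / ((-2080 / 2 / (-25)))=78125 / 59799168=0.00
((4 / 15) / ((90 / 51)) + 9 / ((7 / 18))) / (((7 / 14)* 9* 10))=36688 / 70875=0.52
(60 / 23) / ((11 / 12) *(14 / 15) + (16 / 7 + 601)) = 37800 / 8754007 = 0.00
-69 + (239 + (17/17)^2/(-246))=41819/246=170.00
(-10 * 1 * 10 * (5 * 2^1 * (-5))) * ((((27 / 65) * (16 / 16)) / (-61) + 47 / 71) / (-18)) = -92219000 / 506727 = -181.99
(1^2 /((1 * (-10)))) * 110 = -11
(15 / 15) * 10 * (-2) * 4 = -80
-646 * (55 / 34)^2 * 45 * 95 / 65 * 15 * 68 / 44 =-67010625 / 26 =-2577331.73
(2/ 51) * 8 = 16/ 51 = 0.31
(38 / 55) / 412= 19 / 11330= 0.00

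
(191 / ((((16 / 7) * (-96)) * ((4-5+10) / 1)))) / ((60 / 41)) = -54817 / 829440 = -0.07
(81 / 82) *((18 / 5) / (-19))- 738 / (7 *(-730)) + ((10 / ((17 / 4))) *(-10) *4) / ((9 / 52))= -165609719404 / 304522785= -543.83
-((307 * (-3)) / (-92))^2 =-848241 / 8464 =-100.22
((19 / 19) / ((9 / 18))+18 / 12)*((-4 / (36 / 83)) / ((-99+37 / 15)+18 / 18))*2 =2905 / 4299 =0.68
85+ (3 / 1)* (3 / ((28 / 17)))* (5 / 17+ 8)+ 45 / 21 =3709 / 28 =132.46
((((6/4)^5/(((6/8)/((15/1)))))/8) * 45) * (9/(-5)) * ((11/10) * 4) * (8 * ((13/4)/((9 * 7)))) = -312741/112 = -2792.33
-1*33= -33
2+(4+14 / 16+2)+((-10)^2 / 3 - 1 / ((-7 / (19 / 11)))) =78457 / 1848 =42.46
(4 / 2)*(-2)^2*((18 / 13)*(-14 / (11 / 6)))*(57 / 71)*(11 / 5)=-689472 / 4615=-149.40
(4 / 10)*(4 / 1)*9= 72 / 5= 14.40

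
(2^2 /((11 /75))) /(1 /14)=4200 /11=381.82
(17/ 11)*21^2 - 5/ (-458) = 3433681/ 5038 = 681.56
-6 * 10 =-60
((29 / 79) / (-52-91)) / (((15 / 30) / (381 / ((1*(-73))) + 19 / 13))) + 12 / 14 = 65772914 / 75045971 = 0.88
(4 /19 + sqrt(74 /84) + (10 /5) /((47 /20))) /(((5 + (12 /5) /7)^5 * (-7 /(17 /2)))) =-3556481250 /12011868529903-1071875 * sqrt(1554) /161413686852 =-0.00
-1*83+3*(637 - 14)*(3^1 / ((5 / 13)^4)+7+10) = 179947777 / 625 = 287916.44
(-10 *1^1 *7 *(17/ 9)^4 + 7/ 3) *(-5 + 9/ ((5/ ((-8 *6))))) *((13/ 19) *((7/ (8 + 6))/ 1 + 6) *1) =450358057513/ 1246590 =361272.00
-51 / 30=-17 / 10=-1.70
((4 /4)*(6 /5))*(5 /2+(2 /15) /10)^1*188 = 70876 /125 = 567.01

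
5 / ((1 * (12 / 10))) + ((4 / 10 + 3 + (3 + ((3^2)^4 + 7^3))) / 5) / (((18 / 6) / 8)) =553457 / 150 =3689.71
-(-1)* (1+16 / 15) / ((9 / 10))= 62 / 27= 2.30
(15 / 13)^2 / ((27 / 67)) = 1675 / 507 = 3.30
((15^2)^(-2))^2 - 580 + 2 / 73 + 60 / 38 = -2056032871873613 / 3554729296875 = -578.39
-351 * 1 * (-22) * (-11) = -84942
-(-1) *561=561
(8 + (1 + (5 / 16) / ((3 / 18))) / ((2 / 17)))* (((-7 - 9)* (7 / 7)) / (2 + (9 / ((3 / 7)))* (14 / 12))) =-1038 / 53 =-19.58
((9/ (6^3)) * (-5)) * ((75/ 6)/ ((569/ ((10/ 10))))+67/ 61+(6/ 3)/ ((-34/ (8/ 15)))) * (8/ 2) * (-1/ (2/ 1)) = 19276261/ 42483816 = 0.45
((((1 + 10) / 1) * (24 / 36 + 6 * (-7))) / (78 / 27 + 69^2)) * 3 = -12276 / 42875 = -0.29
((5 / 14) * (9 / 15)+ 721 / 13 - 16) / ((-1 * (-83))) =87 / 182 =0.48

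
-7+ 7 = 0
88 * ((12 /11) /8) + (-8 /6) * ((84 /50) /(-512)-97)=678421 /4800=141.34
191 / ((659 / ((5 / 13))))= 955 / 8567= 0.11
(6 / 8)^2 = 9 / 16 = 0.56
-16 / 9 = -1.78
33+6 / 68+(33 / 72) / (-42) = 566813 / 17136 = 33.08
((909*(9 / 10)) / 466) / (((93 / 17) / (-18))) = -417231 / 72230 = -5.78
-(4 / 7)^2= -16 / 49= -0.33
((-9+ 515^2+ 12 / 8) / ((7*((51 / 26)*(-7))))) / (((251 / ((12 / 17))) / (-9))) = 248243580 / 3554411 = 69.84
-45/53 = -0.85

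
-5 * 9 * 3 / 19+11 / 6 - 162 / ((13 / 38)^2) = -26769361 / 19266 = -1389.46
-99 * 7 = -693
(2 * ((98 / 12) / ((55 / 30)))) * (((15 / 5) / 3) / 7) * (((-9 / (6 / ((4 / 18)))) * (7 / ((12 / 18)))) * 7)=-31.18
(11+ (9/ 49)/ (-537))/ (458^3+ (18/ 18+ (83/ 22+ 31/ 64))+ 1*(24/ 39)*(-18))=882966656/ 7711902498701331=0.00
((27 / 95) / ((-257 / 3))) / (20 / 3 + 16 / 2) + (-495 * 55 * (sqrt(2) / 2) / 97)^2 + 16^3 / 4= 408471386856023 / 10107712340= 40411.85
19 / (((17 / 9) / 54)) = 9234 / 17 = 543.18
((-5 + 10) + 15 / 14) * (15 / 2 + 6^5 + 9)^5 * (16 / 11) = 78154314605156579203125 / 308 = 253747774692066815594.56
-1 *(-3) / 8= 3 / 8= 0.38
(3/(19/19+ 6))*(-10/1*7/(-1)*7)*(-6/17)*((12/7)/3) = -720/17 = -42.35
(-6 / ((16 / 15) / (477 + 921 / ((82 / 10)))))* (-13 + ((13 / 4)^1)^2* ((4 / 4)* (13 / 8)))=-7067385 / 512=-13803.49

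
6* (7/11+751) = 49608/11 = 4509.82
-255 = -255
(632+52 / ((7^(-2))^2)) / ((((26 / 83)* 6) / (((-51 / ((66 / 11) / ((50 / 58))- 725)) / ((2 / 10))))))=5533060125 / 233363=23710.10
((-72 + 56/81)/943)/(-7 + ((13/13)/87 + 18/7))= 586264/34245045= 0.02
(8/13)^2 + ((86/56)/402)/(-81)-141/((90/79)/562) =-53587495262999/770416920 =-69556.49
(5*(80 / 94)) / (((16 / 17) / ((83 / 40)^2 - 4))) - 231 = -1381383 / 6016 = -229.62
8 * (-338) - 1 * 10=-2714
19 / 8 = 2.38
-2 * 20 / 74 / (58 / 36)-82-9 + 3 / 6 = -90.84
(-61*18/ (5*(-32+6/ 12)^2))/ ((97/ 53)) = -25864/ 213885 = -0.12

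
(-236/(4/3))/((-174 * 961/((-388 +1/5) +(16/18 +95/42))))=-14297411/35114940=-0.41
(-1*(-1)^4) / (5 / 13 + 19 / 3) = -39 / 262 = -0.15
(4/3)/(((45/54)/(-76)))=-608/5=-121.60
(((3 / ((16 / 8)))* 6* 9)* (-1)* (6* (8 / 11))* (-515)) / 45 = 44496 / 11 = 4045.09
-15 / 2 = -7.50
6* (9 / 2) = 27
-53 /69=-0.77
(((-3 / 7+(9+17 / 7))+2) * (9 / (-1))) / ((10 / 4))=-234 / 5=-46.80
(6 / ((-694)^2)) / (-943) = -3 / 227091374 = -0.00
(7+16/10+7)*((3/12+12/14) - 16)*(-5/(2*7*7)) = 16263/1372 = 11.85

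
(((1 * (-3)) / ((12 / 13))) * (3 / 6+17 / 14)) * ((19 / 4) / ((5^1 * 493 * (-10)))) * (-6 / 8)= -2223 / 2760800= -0.00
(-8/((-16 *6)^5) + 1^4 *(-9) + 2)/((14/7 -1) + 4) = -7134511103/5096079360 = -1.40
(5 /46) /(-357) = -5 /16422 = -0.00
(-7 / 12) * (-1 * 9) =21 / 4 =5.25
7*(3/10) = 21/10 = 2.10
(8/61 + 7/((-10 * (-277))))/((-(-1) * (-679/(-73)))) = 0.01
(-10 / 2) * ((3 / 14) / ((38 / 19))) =-15 / 28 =-0.54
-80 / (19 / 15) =-1200 / 19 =-63.16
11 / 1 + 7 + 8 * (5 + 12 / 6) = 74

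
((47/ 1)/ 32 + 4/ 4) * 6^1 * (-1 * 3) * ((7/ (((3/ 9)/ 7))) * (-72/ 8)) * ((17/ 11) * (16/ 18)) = 1776789/ 22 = 80763.14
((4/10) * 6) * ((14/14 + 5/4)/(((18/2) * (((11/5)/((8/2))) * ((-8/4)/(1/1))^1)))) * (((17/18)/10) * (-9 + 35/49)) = 0.43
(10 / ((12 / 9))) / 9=5 / 6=0.83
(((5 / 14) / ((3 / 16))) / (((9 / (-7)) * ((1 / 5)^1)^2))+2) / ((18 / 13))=-6149 / 243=-25.30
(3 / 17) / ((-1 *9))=-1 / 51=-0.02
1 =1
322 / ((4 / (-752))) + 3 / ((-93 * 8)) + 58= -14998545 / 248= -60478.00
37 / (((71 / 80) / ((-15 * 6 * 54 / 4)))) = -3596400 / 71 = -50653.52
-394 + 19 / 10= -3921 / 10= -392.10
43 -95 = -52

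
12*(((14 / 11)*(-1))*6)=-1008 / 11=-91.64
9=9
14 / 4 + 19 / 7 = 87 / 14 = 6.21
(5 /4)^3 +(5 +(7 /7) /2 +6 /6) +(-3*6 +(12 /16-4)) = -819 /64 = -12.80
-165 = -165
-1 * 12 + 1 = -11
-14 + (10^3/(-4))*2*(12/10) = -614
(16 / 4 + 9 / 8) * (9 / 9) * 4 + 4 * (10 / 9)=449 / 18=24.94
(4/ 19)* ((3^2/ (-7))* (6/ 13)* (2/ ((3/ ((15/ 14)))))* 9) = -9720/ 12103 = -0.80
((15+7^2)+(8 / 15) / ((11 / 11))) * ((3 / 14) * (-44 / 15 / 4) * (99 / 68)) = -43923 / 2975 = -14.76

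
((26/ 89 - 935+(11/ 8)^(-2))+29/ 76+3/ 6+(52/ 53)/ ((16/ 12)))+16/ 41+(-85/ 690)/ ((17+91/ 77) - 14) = -657771523175780/ 705611468661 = -932.20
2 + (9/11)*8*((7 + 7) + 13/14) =698/7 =99.71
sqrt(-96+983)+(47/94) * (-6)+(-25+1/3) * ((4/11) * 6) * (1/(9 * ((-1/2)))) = 38.74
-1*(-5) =5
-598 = -598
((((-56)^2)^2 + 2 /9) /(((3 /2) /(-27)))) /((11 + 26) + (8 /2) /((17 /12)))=-3009355844 /677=-4445134.19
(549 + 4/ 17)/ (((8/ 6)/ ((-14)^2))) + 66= 1373661/ 17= 80803.59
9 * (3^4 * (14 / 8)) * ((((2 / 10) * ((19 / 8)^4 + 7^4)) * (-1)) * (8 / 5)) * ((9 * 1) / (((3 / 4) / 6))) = -457654150359 / 6400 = -71508460.99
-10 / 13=-0.77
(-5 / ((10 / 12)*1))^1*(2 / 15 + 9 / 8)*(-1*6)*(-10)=-453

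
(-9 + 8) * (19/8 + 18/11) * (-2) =353/44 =8.02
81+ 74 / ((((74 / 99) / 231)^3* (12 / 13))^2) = 2686131328693452203998780425 / 35504105984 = 75656920636276912.15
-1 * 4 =-4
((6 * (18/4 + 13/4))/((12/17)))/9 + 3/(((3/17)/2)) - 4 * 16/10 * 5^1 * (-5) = 14495/72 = 201.32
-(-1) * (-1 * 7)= -7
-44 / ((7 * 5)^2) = -0.04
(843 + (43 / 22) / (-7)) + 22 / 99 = 1168319 / 1386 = 842.94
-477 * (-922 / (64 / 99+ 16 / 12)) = 21769803 / 98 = 222140.85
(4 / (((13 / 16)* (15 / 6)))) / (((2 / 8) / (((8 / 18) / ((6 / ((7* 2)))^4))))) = 4917248 / 47385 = 103.77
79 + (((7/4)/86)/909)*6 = 4117171/52116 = 79.00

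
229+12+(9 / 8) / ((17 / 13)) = 32893 / 136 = 241.86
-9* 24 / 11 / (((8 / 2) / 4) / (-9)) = 176.73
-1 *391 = -391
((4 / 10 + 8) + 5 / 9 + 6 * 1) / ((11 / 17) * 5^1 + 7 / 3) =11441 / 4260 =2.69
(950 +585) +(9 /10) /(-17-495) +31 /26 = 102248843 /66560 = 1536.19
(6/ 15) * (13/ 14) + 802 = 28083/ 35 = 802.37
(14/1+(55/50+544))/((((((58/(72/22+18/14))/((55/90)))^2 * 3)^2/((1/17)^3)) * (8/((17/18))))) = 159684551/20102123757936640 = 0.00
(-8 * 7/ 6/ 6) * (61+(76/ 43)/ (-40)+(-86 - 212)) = 713503/ 1935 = 368.74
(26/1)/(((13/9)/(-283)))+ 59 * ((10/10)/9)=-45787/9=-5087.44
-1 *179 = -179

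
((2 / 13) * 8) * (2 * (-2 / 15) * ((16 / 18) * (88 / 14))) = -22528 / 12285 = -1.83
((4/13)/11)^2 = 16/20449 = 0.00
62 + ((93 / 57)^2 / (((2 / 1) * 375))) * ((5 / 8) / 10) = 268584961 / 4332000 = 62.00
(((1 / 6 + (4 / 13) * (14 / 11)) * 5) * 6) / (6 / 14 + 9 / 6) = 33530 / 3861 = 8.68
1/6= 0.17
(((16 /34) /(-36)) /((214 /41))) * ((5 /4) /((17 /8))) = -410 /278307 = -0.00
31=31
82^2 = 6724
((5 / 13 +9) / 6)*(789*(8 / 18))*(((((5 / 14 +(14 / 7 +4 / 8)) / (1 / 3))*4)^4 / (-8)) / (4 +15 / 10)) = -5914091520000 / 343343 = -17225024.31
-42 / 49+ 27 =183 / 7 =26.14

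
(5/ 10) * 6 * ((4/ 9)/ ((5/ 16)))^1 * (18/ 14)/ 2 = 96/ 35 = 2.74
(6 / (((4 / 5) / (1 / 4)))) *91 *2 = 1365 / 4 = 341.25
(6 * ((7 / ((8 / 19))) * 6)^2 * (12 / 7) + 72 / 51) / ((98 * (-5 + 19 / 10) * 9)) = -5799545 / 154938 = -37.43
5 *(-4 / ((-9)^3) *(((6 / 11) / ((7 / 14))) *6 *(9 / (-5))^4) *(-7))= -18144 / 1375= -13.20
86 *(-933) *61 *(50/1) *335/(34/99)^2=-200879278219125/289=-695084007678.63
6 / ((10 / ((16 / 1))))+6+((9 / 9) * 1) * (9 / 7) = 591 / 35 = 16.89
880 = 880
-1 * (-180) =180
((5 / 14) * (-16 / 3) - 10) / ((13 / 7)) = -250 / 39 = -6.41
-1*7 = -7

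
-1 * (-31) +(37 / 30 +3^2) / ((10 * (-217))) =31.00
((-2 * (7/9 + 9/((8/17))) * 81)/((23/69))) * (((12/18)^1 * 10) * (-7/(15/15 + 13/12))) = 1083348/5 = 216669.60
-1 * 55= -55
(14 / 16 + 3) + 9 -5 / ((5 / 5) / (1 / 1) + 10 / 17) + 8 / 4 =2533 / 216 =11.73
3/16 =0.19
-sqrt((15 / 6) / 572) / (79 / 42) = -21 * sqrt(1430) / 22594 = -0.04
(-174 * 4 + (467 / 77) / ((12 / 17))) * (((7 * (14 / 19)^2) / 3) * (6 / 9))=-62246170 / 107217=-580.56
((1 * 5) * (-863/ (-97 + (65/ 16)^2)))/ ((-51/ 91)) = -100522240/ 1050957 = -95.65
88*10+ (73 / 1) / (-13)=11367 / 13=874.38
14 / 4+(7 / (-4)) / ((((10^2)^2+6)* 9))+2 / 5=7024177 / 1801080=3.90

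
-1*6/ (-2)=3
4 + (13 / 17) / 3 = 217 / 51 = 4.25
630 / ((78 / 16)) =1680 / 13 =129.23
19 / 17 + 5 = 104 / 17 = 6.12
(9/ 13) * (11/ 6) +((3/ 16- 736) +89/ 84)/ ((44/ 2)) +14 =-1742089/ 96096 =-18.13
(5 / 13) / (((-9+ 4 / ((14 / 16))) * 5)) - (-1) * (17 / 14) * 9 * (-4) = -123367 / 2821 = -43.73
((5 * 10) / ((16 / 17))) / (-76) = -0.70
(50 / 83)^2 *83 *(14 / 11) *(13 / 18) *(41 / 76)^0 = 227500 / 8217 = 27.69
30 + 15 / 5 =33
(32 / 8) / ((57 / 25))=100 / 57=1.75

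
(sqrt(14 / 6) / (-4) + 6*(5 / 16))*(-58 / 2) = -435 / 8 + 29*sqrt(21) / 12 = -43.30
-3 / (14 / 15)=-45 / 14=-3.21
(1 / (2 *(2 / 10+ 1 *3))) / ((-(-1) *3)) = 5 / 96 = 0.05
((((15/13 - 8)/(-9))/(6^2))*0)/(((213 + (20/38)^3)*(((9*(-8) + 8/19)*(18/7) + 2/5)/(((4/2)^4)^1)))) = 0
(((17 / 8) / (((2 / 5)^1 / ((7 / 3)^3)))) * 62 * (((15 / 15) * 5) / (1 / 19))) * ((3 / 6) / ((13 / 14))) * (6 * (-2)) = -601030325 / 234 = -2568505.66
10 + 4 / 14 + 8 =18.29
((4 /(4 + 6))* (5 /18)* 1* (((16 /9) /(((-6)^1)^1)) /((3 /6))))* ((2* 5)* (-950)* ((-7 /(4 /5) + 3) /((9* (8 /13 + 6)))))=-5681000 /94041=-60.41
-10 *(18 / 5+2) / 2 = -28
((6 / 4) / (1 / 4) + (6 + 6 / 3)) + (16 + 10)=40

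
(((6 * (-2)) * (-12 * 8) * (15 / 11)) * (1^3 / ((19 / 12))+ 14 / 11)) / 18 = 382080 / 2299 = 166.19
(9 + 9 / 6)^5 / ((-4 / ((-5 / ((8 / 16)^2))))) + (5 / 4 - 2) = 20420481 / 32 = 638140.03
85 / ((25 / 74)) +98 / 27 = 34456 / 135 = 255.23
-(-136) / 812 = 0.17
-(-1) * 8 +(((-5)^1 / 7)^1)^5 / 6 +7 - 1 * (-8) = 2316241 / 100842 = 22.97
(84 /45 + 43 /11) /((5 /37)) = 35261 /825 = 42.74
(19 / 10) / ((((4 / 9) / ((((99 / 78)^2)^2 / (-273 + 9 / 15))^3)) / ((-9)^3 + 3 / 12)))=769800506547258933874875 / 285757549228825429066907648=0.00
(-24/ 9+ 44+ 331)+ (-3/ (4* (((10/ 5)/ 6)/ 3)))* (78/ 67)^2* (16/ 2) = 4028605/ 13467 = 299.15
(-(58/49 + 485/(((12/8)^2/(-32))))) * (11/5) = 33455378/2205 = 15172.51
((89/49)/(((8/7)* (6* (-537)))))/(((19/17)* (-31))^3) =437257/36868837774608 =0.00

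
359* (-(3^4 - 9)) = -25848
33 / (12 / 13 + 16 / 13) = 429 / 28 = 15.32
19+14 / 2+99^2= 9827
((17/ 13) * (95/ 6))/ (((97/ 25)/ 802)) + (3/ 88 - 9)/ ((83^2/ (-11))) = 892286931787/ 208488696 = 4279.79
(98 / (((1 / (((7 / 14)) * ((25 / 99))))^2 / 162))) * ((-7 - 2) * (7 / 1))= -1929375 / 121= -15945.25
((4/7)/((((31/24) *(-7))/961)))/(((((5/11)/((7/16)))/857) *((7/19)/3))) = -99945054/245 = -407939.00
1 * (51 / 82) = 51 / 82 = 0.62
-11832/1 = -11832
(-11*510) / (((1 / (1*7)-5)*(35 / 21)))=693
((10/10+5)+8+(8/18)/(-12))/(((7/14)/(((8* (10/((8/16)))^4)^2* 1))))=1235353600000000/27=45753837037037.04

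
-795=-795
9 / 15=0.60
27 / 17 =1.59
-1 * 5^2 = -25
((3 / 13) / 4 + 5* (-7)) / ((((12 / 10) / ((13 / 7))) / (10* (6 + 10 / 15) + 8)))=-36340 / 9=-4037.78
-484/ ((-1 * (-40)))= -121/ 10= -12.10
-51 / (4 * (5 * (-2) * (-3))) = -0.42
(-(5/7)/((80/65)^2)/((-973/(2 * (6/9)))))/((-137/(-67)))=56615/179156544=0.00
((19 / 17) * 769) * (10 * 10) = 1461100 / 17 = 85947.06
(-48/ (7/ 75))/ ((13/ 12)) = -43200/ 91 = -474.73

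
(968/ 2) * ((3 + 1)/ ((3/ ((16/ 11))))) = 2816/ 3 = 938.67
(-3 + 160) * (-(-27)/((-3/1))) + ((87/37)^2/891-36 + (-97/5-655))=-1438928422/677655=-2123.39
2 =2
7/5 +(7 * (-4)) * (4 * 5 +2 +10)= -894.60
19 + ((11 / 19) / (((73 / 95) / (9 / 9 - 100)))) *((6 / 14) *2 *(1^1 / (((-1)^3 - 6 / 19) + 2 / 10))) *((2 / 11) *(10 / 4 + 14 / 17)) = 53.62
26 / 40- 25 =-487 / 20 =-24.35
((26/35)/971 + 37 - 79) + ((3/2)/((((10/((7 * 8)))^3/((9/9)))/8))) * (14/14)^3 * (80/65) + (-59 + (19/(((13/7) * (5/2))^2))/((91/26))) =357956549789/143586625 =2492.97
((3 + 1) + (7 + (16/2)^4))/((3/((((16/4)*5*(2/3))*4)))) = 219040/3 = 73013.33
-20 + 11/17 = -329/17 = -19.35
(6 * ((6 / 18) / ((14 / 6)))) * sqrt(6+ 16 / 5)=6 * sqrt(230) / 35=2.60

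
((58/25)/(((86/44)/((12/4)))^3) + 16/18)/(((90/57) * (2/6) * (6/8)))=6307023856/268336125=23.50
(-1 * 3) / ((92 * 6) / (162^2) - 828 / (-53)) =-0.19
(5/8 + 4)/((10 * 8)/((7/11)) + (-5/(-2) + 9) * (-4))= 259/4464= 0.06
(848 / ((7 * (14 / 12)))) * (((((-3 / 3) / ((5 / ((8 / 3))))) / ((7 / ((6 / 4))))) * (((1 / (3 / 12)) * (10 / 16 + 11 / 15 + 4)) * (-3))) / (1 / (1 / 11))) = 6543168 / 94325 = 69.37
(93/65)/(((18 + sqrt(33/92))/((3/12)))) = 12834/645125 - 31 * sqrt(759)/1290250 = 0.02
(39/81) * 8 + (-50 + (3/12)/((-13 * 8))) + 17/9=-497147/11232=-44.26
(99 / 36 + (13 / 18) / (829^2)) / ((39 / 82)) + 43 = 23534569111 / 482443182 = 48.78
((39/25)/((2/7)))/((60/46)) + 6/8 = 617/125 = 4.94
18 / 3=6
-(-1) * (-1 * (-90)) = 90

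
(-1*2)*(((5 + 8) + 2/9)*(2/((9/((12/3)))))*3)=-1904/27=-70.52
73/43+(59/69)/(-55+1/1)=269461/160218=1.68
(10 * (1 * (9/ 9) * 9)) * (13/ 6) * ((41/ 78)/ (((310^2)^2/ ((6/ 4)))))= 123/ 7388168000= 0.00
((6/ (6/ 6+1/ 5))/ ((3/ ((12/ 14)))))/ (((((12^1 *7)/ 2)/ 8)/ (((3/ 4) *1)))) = 10/ 49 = 0.20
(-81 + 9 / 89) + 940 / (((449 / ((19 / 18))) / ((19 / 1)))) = -38.91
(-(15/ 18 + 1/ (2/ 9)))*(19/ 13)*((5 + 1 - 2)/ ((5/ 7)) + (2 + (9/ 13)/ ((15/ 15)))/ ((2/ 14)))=-483056/ 2535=-190.55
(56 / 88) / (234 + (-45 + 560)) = 1 / 1177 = 0.00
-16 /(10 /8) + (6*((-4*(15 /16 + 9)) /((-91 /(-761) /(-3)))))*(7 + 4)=59882857 /910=65805.34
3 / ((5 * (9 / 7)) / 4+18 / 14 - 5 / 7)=84 / 61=1.38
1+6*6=37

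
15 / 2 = 7.50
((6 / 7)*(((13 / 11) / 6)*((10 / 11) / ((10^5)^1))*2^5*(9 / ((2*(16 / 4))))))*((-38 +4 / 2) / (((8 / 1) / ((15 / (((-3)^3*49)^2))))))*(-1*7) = 13 / 871563000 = 0.00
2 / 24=1 / 12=0.08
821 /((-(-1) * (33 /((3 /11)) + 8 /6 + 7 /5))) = 12315 /1856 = 6.64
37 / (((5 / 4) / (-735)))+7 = -21749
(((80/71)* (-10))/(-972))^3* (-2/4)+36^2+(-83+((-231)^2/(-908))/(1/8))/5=1185.37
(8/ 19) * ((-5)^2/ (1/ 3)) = 600/ 19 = 31.58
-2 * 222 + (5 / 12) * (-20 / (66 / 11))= -8017 / 18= -445.39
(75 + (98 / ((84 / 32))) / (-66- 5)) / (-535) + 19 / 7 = 2054104 / 797685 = 2.58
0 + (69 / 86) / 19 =69 / 1634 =0.04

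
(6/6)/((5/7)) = 1.40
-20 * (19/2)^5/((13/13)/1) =-12380495/8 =-1547561.88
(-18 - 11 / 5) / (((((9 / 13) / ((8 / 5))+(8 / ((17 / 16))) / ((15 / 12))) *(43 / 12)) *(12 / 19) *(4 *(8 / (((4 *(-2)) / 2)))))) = 424099 / 2454139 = 0.17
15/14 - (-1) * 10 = 155/14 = 11.07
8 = 8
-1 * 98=-98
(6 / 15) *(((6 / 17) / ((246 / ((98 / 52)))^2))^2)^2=33232930569601 / 451230381587754536240016787875840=0.00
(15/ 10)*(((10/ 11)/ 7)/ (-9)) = -5/ 231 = -0.02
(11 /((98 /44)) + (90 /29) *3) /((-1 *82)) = -10124 /58261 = -0.17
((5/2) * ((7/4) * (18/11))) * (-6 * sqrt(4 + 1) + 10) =1575/22 -945 * sqrt(5)/22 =-24.46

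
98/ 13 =7.54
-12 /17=-0.71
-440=-440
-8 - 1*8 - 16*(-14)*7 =1552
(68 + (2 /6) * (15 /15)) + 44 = 337 /3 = 112.33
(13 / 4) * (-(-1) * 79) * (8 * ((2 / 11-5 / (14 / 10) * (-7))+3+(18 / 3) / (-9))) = 1865032 / 33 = 56516.12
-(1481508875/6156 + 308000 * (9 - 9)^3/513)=-1481508875/6156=-240660.96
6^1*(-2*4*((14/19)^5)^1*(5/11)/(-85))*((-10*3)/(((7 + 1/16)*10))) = -1239146496/52322447969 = -0.02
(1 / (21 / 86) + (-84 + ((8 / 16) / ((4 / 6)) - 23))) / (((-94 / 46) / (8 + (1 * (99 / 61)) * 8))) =63156160 / 60207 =1048.98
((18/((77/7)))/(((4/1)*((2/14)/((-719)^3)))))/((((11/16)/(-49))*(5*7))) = 1311339815352/605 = 2167503827.03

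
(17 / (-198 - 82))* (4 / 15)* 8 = -68 / 525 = -0.13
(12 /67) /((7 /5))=60 /469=0.13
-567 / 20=-28.35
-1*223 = -223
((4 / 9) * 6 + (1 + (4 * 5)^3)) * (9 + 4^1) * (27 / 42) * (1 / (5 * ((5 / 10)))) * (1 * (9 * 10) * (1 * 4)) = 67422888 / 7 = 9631841.14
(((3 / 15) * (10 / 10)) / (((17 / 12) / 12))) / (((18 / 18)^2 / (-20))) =-576 / 17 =-33.88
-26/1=-26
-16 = -16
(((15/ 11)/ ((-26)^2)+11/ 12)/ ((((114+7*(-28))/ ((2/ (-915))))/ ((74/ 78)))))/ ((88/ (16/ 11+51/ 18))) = 0.00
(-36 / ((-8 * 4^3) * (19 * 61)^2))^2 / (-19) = -81 / 561703699320979456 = -0.00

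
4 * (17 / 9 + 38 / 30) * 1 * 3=568 / 15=37.87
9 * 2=18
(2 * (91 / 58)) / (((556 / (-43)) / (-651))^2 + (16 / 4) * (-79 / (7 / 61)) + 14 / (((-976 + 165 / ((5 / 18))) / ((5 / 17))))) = -231538155494373 / 203188764799270483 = -0.00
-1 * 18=-18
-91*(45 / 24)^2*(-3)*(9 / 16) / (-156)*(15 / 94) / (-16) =212625 / 6160384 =0.03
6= 6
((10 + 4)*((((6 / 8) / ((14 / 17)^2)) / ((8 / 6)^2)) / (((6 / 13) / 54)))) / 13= 70227 / 896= 78.38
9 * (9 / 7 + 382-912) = -33309 / 7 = -4758.43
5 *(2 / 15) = 2 / 3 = 0.67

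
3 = 3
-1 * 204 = -204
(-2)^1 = -2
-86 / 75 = -1.15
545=545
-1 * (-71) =71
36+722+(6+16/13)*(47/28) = 140165/182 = 770.14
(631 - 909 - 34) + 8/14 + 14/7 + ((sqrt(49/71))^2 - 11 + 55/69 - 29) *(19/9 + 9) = -227572906/308637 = -737.35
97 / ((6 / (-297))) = -4801.50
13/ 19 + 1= 1.68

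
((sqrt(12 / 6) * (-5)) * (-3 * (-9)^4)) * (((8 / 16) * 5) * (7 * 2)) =3444525 * sqrt(2) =4871293.97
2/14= 0.14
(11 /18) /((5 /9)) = 11 /10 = 1.10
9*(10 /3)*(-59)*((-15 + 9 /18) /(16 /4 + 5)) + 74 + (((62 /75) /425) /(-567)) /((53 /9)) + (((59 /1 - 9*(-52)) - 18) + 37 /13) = 4756136292319 /1383598125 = 3437.51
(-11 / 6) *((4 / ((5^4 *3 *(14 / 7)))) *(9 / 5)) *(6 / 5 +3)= -231 / 15625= -0.01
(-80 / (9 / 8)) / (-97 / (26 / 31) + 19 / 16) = 133120 / 214281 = 0.62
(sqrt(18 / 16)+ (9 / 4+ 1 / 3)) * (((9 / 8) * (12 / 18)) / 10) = 0.27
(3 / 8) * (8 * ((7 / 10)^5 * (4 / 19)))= 50421 / 475000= 0.11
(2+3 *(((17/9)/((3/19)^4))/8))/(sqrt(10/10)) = 2219345/1944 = 1141.64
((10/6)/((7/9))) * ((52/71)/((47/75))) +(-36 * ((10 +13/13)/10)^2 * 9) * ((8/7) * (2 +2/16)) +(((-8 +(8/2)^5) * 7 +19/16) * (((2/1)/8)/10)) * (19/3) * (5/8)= -146916419371/597990400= -245.68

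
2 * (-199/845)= -398/845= -0.47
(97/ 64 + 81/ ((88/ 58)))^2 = 1493899801/ 495616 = 3014.23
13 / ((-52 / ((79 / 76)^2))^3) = -243087455521 / 2084242427478016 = -0.00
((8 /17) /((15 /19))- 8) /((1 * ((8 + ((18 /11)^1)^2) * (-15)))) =0.05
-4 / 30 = -2 / 15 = -0.13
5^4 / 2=625 / 2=312.50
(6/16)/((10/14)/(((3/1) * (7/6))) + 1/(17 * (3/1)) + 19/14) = 7497/31604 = 0.24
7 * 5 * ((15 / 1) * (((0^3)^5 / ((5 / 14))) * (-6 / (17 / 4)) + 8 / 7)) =600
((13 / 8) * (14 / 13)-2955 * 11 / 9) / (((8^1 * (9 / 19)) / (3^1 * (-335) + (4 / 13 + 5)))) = 297125021 / 312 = 952323.79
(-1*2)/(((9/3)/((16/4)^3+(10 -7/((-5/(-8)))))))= -628/15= -41.87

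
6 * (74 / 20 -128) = -3729 / 5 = -745.80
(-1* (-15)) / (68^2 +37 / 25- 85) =375 / 113512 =0.00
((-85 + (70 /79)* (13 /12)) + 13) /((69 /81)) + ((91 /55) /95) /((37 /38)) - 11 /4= -6369254899 /73951900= -86.13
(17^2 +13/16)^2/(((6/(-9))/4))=-503947.71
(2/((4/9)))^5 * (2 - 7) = -295245/32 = -9226.41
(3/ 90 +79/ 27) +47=13489/ 270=49.96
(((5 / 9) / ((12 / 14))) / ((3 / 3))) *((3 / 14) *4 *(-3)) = -5 / 3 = -1.67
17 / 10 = 1.70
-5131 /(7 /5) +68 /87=-318787 /87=-3664.22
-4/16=-1/4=-0.25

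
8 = 8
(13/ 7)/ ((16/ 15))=195/ 112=1.74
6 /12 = 1 /2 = 0.50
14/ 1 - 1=13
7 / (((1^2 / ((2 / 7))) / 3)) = 6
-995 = -995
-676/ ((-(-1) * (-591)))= 676/ 591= 1.14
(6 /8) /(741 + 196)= 0.00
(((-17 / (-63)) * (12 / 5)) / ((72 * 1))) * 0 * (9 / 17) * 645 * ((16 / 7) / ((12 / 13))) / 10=0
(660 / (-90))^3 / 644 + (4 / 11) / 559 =-16351250 / 26729703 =-0.61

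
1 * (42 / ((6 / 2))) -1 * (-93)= 107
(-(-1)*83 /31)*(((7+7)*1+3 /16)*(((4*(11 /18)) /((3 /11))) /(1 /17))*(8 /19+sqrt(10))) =38755937 /15903+38755937*sqrt(10) /6696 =20740.04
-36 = -36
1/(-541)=-1/541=-0.00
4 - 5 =-1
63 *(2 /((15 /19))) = 798 /5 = 159.60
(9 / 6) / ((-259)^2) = 3 / 134162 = 0.00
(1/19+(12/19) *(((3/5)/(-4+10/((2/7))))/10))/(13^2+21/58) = 0.00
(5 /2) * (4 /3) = 10 /3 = 3.33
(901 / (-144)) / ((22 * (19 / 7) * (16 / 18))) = -6307 / 53504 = -0.12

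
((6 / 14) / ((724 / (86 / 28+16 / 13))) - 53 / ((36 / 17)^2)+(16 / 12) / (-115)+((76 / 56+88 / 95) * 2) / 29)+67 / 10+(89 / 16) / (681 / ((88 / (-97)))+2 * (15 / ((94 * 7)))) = -341400392970375163589 / 68586644861581981680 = -4.98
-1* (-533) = 533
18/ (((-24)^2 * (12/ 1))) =1/ 384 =0.00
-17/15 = -1.13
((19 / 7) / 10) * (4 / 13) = 38 / 455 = 0.08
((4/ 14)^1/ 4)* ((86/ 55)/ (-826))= -43/ 318010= -0.00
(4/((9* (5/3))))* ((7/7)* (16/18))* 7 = 224/135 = 1.66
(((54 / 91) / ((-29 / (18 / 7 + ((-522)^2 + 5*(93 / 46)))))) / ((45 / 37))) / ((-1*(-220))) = -885416031 / 42487900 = -20.84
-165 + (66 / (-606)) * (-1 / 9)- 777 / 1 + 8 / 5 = -4274063 / 4545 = -940.39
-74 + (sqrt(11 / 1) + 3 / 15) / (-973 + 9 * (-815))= -3073961 / 41540 - sqrt(11) / 8308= -74.00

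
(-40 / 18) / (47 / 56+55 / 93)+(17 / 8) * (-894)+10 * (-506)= -622424047 / 89412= -6961.30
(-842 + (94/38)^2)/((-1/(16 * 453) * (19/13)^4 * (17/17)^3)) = 62465927154384/47045881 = 1327766.13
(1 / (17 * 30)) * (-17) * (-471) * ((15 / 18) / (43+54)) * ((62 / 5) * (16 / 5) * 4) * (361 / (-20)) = -386.42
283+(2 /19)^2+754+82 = 1119.01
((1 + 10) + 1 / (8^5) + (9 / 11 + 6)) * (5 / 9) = 32112695 / 3244032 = 9.90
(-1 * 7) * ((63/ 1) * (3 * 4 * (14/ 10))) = -7408.80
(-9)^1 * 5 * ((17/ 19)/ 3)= -255/ 19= -13.42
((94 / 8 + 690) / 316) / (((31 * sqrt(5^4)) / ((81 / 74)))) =227367 / 72490400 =0.00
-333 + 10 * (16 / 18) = -2917 / 9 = -324.11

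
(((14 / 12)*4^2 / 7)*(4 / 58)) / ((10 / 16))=128 / 435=0.29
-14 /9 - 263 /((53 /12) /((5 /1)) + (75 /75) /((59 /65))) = -8477558 /63243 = -134.05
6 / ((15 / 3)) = 6 / 5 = 1.20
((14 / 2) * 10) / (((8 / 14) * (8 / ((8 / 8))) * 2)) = 245 / 32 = 7.66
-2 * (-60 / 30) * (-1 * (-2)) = 8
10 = 10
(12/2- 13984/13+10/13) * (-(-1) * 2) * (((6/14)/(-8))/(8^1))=14.32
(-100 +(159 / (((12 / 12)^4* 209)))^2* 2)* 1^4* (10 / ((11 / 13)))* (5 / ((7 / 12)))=-33676796400 / 3363437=-10012.61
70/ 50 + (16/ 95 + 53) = 5184/ 95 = 54.57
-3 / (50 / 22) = -33 / 25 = -1.32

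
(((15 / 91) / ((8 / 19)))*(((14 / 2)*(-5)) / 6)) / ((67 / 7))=-3325 / 13936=-0.24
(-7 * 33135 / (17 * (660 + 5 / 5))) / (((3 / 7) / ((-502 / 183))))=271684910 / 2056371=132.12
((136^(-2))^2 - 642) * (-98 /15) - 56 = 10618162372559 /2565765120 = 4138.40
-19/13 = -1.46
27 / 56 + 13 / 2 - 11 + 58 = 3023 / 56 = 53.98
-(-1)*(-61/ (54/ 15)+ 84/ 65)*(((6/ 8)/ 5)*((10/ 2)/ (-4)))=18313/ 6240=2.93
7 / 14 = 0.50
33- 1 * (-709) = 742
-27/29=-0.93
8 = 8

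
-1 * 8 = -8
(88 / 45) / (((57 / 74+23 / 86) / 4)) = 560032 / 74295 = 7.54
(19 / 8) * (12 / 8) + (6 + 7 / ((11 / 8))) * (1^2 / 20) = 3623 / 880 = 4.12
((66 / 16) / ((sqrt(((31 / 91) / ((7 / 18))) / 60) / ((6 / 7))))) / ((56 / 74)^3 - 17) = -1671549 * sqrt(12090) / 104054476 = -1.77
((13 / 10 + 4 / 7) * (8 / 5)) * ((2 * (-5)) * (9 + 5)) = -2096 / 5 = -419.20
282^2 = 79524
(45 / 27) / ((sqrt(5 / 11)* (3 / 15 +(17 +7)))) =5* sqrt(55) / 363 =0.10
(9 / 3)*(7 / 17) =1.24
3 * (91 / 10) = 273 / 10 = 27.30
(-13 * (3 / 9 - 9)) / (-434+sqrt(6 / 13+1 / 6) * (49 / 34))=-629853536 / 2426223737 - 80444 * sqrt(78) / 1039810173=-0.26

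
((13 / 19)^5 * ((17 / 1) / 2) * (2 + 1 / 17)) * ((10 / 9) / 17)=64976275 / 378843147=0.17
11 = 11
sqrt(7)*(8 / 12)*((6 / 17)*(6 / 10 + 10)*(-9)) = -1908*sqrt(7) / 85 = -59.39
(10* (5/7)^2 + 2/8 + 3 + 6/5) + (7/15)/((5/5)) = 5891/588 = 10.02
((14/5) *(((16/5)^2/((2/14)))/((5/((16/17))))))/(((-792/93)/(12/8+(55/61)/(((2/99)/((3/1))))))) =-4282170368/7129375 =-600.64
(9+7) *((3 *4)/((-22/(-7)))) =672/11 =61.09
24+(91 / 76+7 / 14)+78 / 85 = 26.62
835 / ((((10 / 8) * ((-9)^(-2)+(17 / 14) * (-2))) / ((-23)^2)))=-100180962 / 685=-146249.58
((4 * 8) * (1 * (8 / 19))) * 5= 1280 / 19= 67.37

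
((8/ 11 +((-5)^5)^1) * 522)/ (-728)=8969787/ 4004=2240.21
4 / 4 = 1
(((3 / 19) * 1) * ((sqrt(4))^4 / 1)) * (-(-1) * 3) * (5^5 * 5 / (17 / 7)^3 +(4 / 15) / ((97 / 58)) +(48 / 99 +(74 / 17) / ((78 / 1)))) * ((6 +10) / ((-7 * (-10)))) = 428472585084672 / 226592841475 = 1890.94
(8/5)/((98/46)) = 184/245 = 0.75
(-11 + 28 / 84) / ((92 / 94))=-752 / 69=-10.90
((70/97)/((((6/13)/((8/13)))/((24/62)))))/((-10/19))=-2128/3007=-0.71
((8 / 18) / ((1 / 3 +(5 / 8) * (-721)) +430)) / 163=-32 / 238143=-0.00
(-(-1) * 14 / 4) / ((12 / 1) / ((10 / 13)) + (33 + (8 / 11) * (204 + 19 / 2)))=385 / 22426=0.02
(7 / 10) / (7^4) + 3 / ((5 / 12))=24697 / 3430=7.20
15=15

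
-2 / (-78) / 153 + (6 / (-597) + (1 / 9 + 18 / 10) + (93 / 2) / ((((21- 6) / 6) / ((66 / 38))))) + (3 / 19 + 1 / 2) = 1573166669 / 45122454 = 34.86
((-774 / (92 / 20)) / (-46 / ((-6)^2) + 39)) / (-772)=17415 / 3014081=0.01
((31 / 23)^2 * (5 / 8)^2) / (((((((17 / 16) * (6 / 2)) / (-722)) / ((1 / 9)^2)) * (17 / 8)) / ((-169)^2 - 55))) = -329644334200 / 12383361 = -26619.94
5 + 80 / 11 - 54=-459 / 11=-41.73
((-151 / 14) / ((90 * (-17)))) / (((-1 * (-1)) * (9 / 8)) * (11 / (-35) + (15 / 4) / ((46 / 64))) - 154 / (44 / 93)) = -46 / 2087991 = -0.00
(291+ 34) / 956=325 / 956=0.34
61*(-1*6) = -366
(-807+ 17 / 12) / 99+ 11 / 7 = -54601 / 8316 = -6.57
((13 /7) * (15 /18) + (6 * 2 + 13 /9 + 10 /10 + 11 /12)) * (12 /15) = 4261 /315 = 13.53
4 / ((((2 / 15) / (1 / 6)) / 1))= 5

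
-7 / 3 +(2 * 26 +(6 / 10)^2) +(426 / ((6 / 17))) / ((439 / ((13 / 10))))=3529621 / 65850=53.60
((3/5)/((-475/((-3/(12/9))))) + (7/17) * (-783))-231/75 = -52566461/161500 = -325.49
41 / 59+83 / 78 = 8095 / 4602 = 1.76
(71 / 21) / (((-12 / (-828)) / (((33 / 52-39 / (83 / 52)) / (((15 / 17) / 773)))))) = -734743363467 / 151060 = -4863917.41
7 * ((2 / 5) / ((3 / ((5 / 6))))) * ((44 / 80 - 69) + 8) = -2821 / 60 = -47.02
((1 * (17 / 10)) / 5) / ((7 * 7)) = 17 / 2450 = 0.01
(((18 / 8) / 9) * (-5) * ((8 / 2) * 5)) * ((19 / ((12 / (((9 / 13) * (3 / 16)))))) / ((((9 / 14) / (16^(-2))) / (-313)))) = 1040725 / 106496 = 9.77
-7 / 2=-3.50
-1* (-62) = 62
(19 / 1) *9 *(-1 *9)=-1539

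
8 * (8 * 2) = 128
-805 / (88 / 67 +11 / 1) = -10787 / 165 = -65.38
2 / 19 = 0.11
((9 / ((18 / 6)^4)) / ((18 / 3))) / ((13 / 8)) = 4 / 351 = 0.01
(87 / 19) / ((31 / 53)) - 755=-440084 / 589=-747.17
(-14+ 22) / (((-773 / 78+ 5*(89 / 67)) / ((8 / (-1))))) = 334464 / 17081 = 19.58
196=196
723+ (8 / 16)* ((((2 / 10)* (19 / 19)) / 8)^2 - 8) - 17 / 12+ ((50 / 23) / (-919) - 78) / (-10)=147191415571 / 202915200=725.38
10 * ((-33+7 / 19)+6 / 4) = -5915 / 19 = -311.32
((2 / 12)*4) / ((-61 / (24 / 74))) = -8 / 2257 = -0.00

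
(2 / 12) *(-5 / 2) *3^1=-5 / 4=-1.25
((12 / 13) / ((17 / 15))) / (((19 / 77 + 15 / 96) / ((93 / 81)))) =1527680 / 658359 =2.32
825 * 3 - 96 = 2379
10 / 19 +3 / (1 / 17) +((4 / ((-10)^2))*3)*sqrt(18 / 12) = 51.67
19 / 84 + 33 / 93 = 1513 / 2604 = 0.58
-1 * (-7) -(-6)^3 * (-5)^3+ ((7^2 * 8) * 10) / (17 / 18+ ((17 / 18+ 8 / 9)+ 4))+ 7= -1610866 / 61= -26407.64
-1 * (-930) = 930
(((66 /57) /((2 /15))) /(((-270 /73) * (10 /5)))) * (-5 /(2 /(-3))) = -4015 /456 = -8.80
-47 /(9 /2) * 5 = -470 /9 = -52.22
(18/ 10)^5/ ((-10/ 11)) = -20.79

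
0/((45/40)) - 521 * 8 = -4168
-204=-204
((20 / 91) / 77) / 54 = 0.00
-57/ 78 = -19/ 26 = -0.73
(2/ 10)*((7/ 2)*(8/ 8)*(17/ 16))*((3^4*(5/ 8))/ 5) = 9639/ 1280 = 7.53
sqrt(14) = 3.74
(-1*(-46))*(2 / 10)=46 / 5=9.20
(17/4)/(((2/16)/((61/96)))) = 1037/48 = 21.60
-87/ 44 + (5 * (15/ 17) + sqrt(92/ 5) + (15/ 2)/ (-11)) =1311/ 748 + 2 * sqrt(115)/ 5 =6.04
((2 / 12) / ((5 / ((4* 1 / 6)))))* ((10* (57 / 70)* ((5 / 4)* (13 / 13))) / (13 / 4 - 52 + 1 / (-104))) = -0.00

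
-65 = -65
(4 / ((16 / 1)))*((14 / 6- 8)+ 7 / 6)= -9 / 8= -1.12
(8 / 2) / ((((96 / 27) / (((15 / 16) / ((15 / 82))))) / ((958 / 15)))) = 58917 / 160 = 368.23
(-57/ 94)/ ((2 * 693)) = -0.00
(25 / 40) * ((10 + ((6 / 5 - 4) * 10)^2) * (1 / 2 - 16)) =-61535 / 8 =-7691.88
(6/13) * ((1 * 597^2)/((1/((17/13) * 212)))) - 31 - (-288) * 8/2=7707177665/169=45604601.57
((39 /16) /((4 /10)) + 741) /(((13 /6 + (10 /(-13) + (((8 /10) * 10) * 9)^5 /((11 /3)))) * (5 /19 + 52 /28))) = 64955319 /97281024791264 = 0.00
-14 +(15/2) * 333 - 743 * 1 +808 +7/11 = 56081/22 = 2549.14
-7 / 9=-0.78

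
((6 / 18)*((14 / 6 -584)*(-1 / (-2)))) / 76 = -1745 / 1368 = -1.28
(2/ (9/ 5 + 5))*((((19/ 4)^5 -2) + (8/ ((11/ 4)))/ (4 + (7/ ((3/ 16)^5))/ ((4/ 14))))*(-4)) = -873964475795935/ 307470893312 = -2842.43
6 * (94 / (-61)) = -9.25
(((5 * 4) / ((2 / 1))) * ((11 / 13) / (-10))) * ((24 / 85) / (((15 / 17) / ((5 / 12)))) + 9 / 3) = -517 / 195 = -2.65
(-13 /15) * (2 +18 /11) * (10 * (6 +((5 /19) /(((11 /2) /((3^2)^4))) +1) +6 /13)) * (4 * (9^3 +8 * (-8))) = -9779873600 /363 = -26941800.55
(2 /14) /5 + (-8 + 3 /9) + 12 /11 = -7562 /1155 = -6.55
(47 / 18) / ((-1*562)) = -0.00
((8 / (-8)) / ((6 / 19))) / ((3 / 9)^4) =-513 / 2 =-256.50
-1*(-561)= 561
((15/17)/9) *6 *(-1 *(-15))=8.82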